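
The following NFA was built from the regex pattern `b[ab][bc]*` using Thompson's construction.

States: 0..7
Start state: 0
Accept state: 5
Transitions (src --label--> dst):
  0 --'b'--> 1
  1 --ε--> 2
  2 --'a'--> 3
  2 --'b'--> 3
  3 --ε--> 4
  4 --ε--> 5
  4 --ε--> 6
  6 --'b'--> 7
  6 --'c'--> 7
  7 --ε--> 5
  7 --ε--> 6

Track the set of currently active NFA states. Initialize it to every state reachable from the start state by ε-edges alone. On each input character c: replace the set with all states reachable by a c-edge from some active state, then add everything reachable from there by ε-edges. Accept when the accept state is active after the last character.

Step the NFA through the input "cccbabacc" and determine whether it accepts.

start: ε-closure({0}) = {0}
'c' @ 1: {}  — dead — no transitions
rest 'ccbabacc' ignored (set empty)
after full input: {}  (accept=5 not in)

Answer: REJECT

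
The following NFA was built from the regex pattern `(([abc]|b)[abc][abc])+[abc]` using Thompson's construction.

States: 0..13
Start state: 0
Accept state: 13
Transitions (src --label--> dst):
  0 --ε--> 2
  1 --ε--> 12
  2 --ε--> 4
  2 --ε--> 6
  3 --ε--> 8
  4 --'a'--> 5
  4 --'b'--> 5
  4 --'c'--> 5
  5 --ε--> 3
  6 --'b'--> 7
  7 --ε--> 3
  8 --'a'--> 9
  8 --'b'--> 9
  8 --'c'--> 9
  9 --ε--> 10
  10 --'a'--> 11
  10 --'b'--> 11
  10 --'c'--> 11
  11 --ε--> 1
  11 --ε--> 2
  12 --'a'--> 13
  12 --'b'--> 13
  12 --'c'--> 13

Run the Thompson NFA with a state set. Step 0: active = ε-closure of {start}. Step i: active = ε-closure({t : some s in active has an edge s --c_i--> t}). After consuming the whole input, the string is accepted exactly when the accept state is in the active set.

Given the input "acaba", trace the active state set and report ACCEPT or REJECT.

initial (ε-close {0}): {0,2,4,6}
'a' @ 1: {3,5,8}
'c' @ 2: {9,10}
'a' @ 3: {1,2,4,6,11,12}
'b' @ 4: {3,5,7,8,13}  ✓accept
'a' @ 5: {9,10}
end set {9,10} — state 13 not in

Answer: REJECT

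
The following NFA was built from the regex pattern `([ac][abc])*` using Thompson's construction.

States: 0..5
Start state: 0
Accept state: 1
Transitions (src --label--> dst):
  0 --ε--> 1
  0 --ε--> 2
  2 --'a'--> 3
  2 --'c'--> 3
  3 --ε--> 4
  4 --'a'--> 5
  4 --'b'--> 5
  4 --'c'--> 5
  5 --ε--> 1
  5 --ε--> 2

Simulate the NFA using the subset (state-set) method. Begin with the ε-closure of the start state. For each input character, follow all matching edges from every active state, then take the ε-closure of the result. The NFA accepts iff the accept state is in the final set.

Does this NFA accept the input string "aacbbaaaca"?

initial (ε-close {0}): {0,1,2}
'a' @ 1: {3,4}
'a' @ 2: {1,2,5}  (accept∈set)
'c' @ 3: {3,4}
'b' @ 4: {1,2,5}  (accept∈set)
'b' @ 5: {}  — dead — no transitions
rest 'aaaca' ignored (set empty)
end set {} — state 1 not in

Answer: REJECT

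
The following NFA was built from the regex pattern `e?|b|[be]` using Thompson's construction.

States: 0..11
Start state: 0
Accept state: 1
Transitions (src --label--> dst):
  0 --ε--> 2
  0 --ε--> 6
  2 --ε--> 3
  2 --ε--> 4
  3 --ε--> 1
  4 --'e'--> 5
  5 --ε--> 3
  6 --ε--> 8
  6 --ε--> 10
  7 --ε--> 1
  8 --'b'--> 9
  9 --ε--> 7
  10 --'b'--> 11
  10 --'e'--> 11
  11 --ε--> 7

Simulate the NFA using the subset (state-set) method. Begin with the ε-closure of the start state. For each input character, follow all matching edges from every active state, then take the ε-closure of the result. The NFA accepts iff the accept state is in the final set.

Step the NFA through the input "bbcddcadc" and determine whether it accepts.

S₀ = ε-closure({0}) = {0,1,2,3,4,6,8,10}
'b' @ 1: {1,7,9,11}  (accept∈set)
'b' @ 2: {}  — state set empty
rest 'cddcadc' ignored (set empty)
after full input: {}  (accept=1 not in)

Answer: REJECT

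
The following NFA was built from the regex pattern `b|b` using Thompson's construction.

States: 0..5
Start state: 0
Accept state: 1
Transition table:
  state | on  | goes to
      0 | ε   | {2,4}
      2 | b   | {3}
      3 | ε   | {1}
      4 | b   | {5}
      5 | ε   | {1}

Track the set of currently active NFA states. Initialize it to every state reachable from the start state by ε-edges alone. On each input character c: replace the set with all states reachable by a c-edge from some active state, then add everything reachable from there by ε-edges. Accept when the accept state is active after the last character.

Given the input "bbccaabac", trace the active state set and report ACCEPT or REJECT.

initial (ε-close {0}): {0,2,4}
'b' @ 1: {1,3,5}  [accepting]
'b' @ 2: {}  — dead — no transitions
rest 'ccaabac' ignored (set empty)
after full input: {}  (accept=1 not in)

Answer: REJECT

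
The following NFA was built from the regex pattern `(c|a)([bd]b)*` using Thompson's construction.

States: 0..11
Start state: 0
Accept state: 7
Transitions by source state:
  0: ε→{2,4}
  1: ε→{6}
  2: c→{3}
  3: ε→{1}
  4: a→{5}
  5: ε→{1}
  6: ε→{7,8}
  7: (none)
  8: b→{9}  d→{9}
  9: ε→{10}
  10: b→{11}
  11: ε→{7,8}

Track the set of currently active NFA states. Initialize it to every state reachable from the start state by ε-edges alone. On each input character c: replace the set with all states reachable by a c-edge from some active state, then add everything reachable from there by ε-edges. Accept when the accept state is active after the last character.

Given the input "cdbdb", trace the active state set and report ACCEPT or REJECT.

Answer: ACCEPT

Derivation:
initial (ε-close {0}): {0,2,4}
'c' @ 1: {1,3,6,7,8}  [accepting]
'd' @ 2: {9,10}
'b' @ 3: {7,8,11}  [accepting]
'd' @ 4: {9,10}
'b' @ 5: {7,8,11}  [accepting]
end set {7,8,11} — state 7 in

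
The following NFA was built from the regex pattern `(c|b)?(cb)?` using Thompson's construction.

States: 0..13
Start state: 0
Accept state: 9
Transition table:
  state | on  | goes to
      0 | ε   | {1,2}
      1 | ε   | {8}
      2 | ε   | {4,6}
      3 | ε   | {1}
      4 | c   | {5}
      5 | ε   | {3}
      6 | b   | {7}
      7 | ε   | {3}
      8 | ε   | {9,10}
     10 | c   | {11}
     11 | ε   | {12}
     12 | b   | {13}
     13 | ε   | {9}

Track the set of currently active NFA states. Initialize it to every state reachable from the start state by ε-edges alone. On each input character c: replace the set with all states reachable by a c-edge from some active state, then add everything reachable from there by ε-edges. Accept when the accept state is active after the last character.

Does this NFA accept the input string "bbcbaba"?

Answer: REJECT

Derivation:
S₀ = ε-closure({0}) = {0,1,2,4,6,8,9,10}
'b' @ 1: {1,3,7,8,9,10}  [accepting]
'b' @ 2: {}  — dead — no transitions
rest 'cbaba' ignored (set empty)
final: {}; accept 9 not in set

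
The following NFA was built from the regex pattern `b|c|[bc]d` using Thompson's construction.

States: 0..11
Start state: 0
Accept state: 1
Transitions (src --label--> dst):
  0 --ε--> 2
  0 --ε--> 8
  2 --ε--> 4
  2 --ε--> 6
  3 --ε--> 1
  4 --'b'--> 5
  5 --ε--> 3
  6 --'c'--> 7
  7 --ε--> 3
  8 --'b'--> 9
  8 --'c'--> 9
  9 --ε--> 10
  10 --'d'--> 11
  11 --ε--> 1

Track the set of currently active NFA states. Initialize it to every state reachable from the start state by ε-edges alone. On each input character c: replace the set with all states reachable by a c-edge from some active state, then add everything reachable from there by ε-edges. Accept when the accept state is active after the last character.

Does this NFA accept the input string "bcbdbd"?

start: ε-closure({0}) = {0,2,4,6,8}
'b' @ 1: {1,3,5,9,10}  ✓accept
'c' @ 2: {}  — state set empty
rest 'bdbd' ignored (set empty)
after full input: {}  (accept=1 not in)

Answer: REJECT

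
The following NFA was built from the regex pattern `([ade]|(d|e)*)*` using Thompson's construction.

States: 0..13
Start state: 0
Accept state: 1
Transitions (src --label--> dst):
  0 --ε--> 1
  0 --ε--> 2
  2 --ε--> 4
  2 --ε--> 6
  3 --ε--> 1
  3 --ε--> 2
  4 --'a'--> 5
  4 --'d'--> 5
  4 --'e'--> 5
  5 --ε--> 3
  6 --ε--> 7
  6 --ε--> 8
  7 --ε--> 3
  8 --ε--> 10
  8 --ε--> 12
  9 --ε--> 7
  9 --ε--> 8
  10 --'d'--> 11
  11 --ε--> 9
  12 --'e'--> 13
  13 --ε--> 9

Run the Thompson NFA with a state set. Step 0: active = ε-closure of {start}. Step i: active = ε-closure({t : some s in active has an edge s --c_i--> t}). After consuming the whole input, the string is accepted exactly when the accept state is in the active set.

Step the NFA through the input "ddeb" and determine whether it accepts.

Answer: REJECT

Trace:
start: ε-closure({0}) = {0,1,2,3,4,6,7,8,10,12}
'd' @ 1: {1,2,3,4,5,6,7,8,9,10,11,12}  (accept∈set)
'd' @ 2: {1,2,3,4,5,6,7,8,9,10,11,12}  (accept∈set)
'e' @ 3: {1,2,3,4,5,6,7,8,9,10,12,13}  (accept∈set)
'b' @ 4: {}  — dead — no transitions
end set {} — state 1 not in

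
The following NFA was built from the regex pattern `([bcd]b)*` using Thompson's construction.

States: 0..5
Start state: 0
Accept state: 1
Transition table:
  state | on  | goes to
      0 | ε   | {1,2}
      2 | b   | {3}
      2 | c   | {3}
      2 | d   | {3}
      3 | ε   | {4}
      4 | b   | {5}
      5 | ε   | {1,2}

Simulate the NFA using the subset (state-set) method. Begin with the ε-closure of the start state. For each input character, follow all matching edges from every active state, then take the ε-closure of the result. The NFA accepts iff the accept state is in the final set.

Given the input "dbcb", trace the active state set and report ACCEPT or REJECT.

S₀ = ε-closure({0}) = {0,1,2}
'd' @ 1: {3,4}
'b' @ 2: {1,2,5}  ✓accept
'c' @ 3: {3,4}
'b' @ 4: {1,2,5}  ✓accept
end set {1,2,5} — state 1 in

Answer: ACCEPT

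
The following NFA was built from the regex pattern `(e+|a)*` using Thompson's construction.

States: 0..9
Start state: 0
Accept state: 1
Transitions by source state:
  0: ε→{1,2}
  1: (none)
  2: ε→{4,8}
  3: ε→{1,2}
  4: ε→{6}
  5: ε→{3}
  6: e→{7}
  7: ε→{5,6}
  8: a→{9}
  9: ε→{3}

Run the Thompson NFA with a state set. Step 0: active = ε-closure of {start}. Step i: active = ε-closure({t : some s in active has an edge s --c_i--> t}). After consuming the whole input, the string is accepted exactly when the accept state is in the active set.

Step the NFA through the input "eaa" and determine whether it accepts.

Answer: ACCEPT

Trace:
S₀ = ε-closure({0}) = {0,1,2,4,6,8}
'e' @ 1: {1,2,3,4,5,6,7,8}  ✓accept
'a' @ 2: {1,2,3,4,6,8,9}  ✓accept
'a' @ 3: {1,2,3,4,6,8,9}  ✓accept
end set {1,2,3,4,6,8,9} — state 1 in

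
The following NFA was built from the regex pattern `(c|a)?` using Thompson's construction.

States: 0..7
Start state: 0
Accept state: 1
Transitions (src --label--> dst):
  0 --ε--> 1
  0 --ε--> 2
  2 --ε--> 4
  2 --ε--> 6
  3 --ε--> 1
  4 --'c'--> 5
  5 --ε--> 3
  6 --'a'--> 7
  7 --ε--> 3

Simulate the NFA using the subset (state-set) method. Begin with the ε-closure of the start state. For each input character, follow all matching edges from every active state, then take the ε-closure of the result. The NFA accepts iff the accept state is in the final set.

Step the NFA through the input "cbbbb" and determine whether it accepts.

S₀ = ε-closure({0}) = {0,1,2,4,6}
'c' @ 1: {1,3,5}  (accept∈set)
'b' @ 2: {}  — no active states
rest 'bbb' ignored (set empty)
end set {} — state 1 not in

Answer: REJECT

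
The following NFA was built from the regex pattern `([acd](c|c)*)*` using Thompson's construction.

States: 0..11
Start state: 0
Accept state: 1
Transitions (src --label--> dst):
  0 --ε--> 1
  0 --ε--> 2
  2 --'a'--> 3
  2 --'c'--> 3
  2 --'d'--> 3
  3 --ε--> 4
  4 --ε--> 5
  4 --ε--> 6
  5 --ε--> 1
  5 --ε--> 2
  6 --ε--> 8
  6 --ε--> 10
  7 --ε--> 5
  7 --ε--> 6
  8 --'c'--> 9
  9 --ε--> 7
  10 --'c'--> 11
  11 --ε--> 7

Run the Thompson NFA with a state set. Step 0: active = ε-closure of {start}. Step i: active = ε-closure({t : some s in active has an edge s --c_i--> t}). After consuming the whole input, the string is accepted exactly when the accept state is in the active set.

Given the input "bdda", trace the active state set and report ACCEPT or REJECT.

S₀ = ε-closure({0}) = {0,1,2}
'b' @ 1: {}  — dead — no transitions
rest 'dda' ignored (set empty)
final: {}; accept 1 not in set

Answer: REJECT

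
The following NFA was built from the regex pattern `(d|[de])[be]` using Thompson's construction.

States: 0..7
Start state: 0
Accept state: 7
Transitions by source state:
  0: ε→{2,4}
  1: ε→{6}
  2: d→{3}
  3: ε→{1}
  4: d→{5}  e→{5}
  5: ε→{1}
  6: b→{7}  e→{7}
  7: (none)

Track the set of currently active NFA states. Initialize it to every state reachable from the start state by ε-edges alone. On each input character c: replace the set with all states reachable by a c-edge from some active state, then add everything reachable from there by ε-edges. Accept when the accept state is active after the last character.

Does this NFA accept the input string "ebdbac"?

S₀ = ε-closure({0}) = {0,2,4}
'e' @ 1: {1,5,6}
'b' @ 2: {7}  (accept∈set)
'd' @ 3: {}  — no active states
rest 'bac' ignored (set empty)
final: {}; accept 7 not in set

Answer: REJECT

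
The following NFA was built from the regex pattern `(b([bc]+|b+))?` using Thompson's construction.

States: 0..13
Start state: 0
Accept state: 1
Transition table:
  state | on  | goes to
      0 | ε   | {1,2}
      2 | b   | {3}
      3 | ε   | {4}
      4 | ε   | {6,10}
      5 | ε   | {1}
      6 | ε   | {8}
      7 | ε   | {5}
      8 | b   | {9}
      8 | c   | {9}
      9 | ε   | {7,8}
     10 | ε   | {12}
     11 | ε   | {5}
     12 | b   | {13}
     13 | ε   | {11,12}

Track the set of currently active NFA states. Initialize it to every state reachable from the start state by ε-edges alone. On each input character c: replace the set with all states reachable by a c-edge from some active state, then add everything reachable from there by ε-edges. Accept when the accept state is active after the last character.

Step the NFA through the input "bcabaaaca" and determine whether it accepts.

start: ε-closure({0}) = {0,1,2}
'b' @ 1: {3,4,6,8,10,12}
'c' @ 2: {1,5,7,8,9}  ✓accept
'a' @ 3: {}  — dead — no transitions
rest 'baaaca' ignored (set empty)
end set {} — state 1 not in

Answer: REJECT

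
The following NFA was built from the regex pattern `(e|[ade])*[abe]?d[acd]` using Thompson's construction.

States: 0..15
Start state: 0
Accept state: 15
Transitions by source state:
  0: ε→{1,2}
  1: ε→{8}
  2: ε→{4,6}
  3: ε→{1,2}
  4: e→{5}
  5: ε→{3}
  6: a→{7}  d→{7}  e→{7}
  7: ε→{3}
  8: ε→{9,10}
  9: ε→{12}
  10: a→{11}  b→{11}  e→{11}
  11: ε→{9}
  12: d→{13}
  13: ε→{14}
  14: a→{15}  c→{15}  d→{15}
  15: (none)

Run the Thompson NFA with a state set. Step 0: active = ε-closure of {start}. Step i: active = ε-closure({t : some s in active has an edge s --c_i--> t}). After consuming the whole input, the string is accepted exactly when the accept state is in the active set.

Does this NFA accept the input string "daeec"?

start: ε-closure({0}) = {0,1,2,4,6,8,9,10,12}
'd' @ 1: {1,2,3,4,6,7,8,9,10,12,13,14}
'a' @ 2: {1,2,3,4,6,7,8,9,10,11,12,15}  (accept∈set)
'e' @ 3: {1,2,3,4,5,6,7,8,9,10,11,12}
'e' @ 4: {1,2,3,4,5,6,7,8,9,10,11,12}
'c' @ 5: {}  — no active states
final: {}; accept 15 not in set

Answer: REJECT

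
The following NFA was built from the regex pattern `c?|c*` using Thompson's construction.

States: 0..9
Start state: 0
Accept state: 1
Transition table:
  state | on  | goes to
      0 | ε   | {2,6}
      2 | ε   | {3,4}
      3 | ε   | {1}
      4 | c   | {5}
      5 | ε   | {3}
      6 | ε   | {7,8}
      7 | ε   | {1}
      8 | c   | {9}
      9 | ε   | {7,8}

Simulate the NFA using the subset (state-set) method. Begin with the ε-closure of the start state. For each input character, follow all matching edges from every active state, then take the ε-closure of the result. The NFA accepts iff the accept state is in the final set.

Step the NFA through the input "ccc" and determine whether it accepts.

Answer: ACCEPT

Derivation:
start: ε-closure({0}) = {0,1,2,3,4,6,7,8}
'c' @ 1: {1,3,5,7,8,9}  ✓accept
'c' @ 2: {1,7,8,9}  ✓accept
'c' @ 3: {1,7,8,9}  ✓accept
after full input: {1,7,8,9}  (accept=1 in)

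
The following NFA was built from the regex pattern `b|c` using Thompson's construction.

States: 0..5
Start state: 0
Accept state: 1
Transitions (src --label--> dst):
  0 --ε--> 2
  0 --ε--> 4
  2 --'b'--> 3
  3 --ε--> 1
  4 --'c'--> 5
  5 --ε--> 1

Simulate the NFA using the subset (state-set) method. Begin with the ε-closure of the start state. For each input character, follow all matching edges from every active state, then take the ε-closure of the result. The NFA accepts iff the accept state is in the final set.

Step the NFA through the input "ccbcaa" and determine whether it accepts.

S₀ = ε-closure({0}) = {0,2,4}
'c' @ 1: {1,5}  [accepting]
'c' @ 2: {}  — dead — no transitions
rest 'bcaa' ignored (set empty)
end set {} — state 1 not in

Answer: REJECT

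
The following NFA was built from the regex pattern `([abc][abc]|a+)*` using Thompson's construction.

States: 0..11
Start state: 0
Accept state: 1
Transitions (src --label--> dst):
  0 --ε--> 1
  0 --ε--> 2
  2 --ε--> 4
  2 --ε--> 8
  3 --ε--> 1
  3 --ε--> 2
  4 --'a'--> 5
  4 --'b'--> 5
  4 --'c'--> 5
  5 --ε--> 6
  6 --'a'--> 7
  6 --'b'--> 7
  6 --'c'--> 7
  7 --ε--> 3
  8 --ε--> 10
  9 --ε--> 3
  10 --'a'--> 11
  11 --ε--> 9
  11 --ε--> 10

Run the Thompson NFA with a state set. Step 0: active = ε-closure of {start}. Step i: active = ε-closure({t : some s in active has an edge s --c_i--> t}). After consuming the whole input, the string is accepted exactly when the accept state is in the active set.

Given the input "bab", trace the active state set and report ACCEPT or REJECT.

Answer: REJECT

Trace:
initial (ε-close {0}): {0,1,2,4,8,10}
'b' @ 1: {5,6}
'a' @ 2: {1,2,3,4,7,8,10}  ✓accept
'b' @ 3: {5,6}
end set {5,6} — state 1 not in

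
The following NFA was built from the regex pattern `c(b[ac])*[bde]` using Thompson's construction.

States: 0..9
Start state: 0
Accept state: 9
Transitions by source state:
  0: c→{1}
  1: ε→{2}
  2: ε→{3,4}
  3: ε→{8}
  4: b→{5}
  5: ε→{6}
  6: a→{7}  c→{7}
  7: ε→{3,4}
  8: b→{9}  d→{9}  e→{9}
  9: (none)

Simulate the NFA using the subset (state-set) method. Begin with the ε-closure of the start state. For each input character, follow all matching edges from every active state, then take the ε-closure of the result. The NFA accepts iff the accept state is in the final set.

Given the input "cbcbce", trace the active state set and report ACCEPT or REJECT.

Answer: ACCEPT

Derivation:
initial (ε-close {0}): {0}
'c' @ 1: {1,2,3,4,8}
'b' @ 2: {5,6,9}  ✓accept
'c' @ 3: {3,4,7,8}
'b' @ 4: {5,6,9}  ✓accept
'c' @ 5: {3,4,7,8}
'e' @ 6: {9}  ✓accept
after full input: {9}  (accept=9 in)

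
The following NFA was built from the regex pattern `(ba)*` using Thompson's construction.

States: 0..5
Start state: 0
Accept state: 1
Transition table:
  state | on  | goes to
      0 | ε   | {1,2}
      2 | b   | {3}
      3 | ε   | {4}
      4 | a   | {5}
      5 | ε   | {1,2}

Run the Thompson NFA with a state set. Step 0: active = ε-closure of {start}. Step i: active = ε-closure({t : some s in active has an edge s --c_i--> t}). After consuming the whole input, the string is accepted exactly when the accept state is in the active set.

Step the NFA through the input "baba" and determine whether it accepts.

Answer: ACCEPT

Steps:
start: ε-closure({0}) = {0,1,2}
'b' @ 1: {3,4}
'a' @ 2: {1,2,5}  (accept∈set)
'b' @ 3: {3,4}
'a' @ 4: {1,2,5}  (accept∈set)
after full input: {1,2,5}  (accept=1 in)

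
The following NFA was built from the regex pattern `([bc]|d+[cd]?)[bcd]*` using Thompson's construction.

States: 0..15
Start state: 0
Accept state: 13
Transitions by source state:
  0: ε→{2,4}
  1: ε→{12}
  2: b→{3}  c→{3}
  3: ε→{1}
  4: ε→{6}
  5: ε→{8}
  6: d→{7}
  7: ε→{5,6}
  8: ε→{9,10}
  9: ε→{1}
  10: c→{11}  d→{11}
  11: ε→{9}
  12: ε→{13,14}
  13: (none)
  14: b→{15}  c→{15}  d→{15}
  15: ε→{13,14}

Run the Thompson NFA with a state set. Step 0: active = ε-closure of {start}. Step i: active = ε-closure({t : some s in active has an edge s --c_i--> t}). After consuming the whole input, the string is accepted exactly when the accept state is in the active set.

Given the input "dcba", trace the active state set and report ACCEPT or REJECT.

start: ε-closure({0}) = {0,2,4,6}
'd' @ 1: {1,5,6,7,8,9,10,12,13,14}  [accepting]
'c' @ 2: {1,9,11,12,13,14,15}  [accepting]
'b' @ 3: {13,14,15}  [accepting]
'a' @ 4: {}  — state set empty
end set {} — state 13 not in

Answer: REJECT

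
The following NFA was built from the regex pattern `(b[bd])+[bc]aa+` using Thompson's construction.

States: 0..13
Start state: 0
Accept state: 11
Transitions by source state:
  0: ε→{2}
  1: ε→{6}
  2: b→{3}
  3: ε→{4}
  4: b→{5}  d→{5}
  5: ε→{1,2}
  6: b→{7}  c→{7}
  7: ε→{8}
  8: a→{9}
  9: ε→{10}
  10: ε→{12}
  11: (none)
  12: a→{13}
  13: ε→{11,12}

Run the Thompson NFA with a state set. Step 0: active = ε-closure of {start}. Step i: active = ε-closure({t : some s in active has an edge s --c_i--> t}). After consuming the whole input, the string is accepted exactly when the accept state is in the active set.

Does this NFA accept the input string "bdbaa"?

Answer: ACCEPT

Steps:
start: ε-closure({0}) = {0,2}
'b' @ 1: {3,4}
'd' @ 2: {1,2,5,6}
'b' @ 3: {3,4,7,8}
'a' @ 4: {9,10,12}
'a' @ 5: {11,12,13}  [accepting]
after full input: {11,12,13}  (accept=11 in)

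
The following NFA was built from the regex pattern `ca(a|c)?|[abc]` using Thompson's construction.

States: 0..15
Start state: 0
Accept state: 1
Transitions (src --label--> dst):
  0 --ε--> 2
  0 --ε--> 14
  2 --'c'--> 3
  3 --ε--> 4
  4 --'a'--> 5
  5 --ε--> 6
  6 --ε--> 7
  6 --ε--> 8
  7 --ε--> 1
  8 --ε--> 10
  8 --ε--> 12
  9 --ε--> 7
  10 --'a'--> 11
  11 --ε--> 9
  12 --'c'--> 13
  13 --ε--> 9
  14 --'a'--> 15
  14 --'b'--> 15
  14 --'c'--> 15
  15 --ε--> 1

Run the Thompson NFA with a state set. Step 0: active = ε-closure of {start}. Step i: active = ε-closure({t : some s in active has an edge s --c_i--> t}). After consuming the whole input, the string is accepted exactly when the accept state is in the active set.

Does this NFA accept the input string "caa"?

initial (ε-close {0}): {0,2,14}
'c' @ 1: {1,3,4,15}  (accept∈set)
'a' @ 2: {1,5,6,7,8,10,12}  (accept∈set)
'a' @ 3: {1,7,9,11}  (accept∈set)
end set {1,7,9,11} — state 1 in

Answer: ACCEPT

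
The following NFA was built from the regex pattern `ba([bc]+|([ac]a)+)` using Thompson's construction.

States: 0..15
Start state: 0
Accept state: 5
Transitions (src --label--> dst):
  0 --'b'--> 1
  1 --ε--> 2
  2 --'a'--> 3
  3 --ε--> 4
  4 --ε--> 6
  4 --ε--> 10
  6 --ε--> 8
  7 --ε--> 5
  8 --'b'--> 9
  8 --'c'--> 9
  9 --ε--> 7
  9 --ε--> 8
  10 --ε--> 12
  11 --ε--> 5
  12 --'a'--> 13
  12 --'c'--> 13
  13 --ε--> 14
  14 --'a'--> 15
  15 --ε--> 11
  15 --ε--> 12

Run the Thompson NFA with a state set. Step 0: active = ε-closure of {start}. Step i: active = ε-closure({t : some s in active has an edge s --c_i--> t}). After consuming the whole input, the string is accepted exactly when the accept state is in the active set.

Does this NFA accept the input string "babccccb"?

Answer: ACCEPT

Trace:
S₀ = ε-closure({0}) = {0}
'b' @ 1: {1,2}
'a' @ 2: {3,4,6,8,10,12}
'b' @ 3: {5,7,8,9}  ✓accept
'c' @ 4: {5,7,8,9}  ✓accept
'c' @ 5: {5,7,8,9}  ✓accept
'c' @ 6: {5,7,8,9}  ✓accept
'c' @ 7: {5,7,8,9}  ✓accept
'b' @ 8: {5,7,8,9}  ✓accept
end set {5,7,8,9} — state 5 in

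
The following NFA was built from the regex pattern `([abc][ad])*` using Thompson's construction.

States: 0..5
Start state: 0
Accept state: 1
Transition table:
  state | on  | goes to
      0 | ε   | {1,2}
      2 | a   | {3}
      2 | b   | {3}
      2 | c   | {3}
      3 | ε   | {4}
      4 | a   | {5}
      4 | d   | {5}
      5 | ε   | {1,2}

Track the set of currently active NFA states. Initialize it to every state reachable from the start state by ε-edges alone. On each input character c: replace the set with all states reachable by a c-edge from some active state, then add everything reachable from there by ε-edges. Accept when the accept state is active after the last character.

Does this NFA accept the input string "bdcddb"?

Answer: REJECT

Derivation:
S₀ = ε-closure({0}) = {0,1,2}
'b' @ 1: {3,4}
'd' @ 2: {1,2,5}  ✓accept
'c' @ 3: {3,4}
'd' @ 4: {1,2,5}  ✓accept
'd' @ 5: {}  — dead — no transitions
rest 'b' ignored (set empty)
end set {} — state 1 not in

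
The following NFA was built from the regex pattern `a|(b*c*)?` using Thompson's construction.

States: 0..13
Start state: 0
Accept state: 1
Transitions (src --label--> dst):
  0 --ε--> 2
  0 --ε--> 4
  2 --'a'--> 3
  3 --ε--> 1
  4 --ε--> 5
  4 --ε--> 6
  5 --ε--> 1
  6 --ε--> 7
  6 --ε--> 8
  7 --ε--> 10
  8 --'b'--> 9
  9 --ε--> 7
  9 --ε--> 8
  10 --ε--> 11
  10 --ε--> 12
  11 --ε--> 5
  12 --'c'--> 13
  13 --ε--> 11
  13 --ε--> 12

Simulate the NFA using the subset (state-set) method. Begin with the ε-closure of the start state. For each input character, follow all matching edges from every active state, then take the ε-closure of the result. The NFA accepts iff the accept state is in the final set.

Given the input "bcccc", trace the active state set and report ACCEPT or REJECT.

Answer: ACCEPT

Trace:
initial (ε-close {0}): {0,1,2,4,5,6,7,8,10,11,12}
'b' @ 1: {1,5,7,8,9,10,11,12}  [accepting]
'c' @ 2: {1,5,11,12,13}  [accepting]
'c' @ 3: {1,5,11,12,13}  [accepting]
'c' @ 4: {1,5,11,12,13}  [accepting]
'c' @ 5: {1,5,11,12,13}  [accepting]
end set {1,5,11,12,13} — state 1 in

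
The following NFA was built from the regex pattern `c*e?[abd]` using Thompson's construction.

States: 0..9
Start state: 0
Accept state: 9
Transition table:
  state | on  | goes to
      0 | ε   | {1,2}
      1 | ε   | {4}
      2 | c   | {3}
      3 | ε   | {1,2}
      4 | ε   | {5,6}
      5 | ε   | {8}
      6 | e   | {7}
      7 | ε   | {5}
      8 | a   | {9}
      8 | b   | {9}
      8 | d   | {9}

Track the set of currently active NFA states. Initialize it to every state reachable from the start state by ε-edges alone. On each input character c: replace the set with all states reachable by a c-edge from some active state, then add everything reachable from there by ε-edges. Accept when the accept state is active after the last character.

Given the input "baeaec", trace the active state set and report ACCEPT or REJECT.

Answer: REJECT

Derivation:
initial (ε-close {0}): {0,1,2,4,5,6,8}
'b' @ 1: {9}  (accept∈set)
'a' @ 2: {}  — state set empty
rest 'eaec' ignored (set empty)
final: {}; accept 9 not in set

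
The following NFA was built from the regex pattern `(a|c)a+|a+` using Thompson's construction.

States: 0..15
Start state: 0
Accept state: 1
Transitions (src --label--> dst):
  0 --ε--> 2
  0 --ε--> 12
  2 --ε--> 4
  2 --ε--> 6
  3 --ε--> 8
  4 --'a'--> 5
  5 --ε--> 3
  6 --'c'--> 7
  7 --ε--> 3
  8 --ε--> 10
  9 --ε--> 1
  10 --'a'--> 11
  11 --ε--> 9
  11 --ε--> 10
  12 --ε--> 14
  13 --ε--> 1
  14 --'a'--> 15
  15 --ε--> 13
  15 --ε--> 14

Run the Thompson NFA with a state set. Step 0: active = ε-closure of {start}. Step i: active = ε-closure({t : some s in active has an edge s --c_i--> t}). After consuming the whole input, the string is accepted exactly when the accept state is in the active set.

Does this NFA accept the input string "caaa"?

Answer: ACCEPT

Steps:
initial (ε-close {0}): {0,2,4,6,12,14}
'c' @ 1: {3,7,8,10}
'a' @ 2: {1,9,10,11}  ✓accept
'a' @ 3: {1,9,10,11}  ✓accept
'a' @ 4: {1,9,10,11}  ✓accept
final: {1,9,10,11}; accept 1 in set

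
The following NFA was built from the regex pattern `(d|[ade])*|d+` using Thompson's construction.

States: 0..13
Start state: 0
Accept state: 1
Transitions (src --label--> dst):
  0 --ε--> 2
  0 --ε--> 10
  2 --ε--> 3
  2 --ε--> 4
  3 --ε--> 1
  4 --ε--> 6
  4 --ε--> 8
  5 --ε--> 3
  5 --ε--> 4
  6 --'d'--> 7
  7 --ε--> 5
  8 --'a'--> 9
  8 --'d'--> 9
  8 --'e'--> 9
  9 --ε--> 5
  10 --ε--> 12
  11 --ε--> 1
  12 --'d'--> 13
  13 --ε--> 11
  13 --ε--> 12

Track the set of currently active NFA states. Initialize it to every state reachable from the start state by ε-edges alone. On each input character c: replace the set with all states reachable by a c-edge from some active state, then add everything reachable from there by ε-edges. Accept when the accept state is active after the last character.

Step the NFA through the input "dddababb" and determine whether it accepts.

initial (ε-close {0}): {0,1,2,3,4,6,8,10,12}
'd' @ 1: {1,3,4,5,6,7,8,9,11,12,13}  (accept∈set)
'd' @ 2: {1,3,4,5,6,7,8,9,11,12,13}  (accept∈set)
'd' @ 3: {1,3,4,5,6,7,8,9,11,12,13}  (accept∈set)
'a' @ 4: {1,3,4,5,6,8,9}  (accept∈set)
'b' @ 5: {}  — no active states
rest 'abb' ignored (set empty)
end set {} — state 1 not in

Answer: REJECT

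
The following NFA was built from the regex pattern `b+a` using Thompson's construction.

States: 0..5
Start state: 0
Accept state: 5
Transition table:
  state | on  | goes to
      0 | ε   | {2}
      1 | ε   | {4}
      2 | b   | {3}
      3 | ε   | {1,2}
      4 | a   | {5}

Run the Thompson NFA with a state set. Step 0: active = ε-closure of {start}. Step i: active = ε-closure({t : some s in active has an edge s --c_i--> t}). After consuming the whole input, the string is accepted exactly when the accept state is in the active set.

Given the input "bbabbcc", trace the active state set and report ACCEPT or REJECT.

Answer: REJECT

Derivation:
initial (ε-close {0}): {0,2}
'b' @ 1: {1,2,3,4}
'b' @ 2: {1,2,3,4}
'a' @ 3: {5}  [accepting]
'b' @ 4: {}  — dead — no transitions
rest 'bcc' ignored (set empty)
after full input: {}  (accept=5 not in)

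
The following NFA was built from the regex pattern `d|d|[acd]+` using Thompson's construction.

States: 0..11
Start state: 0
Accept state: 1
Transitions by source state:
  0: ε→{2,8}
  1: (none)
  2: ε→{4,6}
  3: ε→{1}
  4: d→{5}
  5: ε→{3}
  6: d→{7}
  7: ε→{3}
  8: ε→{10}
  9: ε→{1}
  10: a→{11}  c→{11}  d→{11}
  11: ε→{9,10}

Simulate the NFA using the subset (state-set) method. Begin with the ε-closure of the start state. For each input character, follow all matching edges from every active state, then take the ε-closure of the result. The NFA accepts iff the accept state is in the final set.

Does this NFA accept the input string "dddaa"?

Answer: ACCEPT

Derivation:
start: ε-closure({0}) = {0,2,4,6,8,10}
'd' @ 1: {1,3,5,7,9,10,11}  (accept∈set)
'd' @ 2: {1,9,10,11}  (accept∈set)
'd' @ 3: {1,9,10,11}  (accept∈set)
'a' @ 4: {1,9,10,11}  (accept∈set)
'a' @ 5: {1,9,10,11}  (accept∈set)
end set {1,9,10,11} — state 1 in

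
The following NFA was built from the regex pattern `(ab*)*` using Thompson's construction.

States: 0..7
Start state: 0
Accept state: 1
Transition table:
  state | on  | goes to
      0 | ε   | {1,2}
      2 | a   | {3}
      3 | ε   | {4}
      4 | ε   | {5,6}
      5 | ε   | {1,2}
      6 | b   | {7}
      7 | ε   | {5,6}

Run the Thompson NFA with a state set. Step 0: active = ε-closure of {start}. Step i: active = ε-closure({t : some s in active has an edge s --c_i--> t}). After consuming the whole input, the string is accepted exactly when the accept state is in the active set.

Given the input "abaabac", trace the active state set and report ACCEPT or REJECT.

initial (ε-close {0}): {0,1,2}
'a' @ 1: {1,2,3,4,5,6}  ✓accept
'b' @ 2: {1,2,5,6,7}  ✓accept
'a' @ 3: {1,2,3,4,5,6}  ✓accept
'a' @ 4: {1,2,3,4,5,6}  ✓accept
'b' @ 5: {1,2,5,6,7}  ✓accept
'a' @ 6: {1,2,3,4,5,6}  ✓accept
'c' @ 7: {}  — state set empty
final: {}; accept 1 not in set

Answer: REJECT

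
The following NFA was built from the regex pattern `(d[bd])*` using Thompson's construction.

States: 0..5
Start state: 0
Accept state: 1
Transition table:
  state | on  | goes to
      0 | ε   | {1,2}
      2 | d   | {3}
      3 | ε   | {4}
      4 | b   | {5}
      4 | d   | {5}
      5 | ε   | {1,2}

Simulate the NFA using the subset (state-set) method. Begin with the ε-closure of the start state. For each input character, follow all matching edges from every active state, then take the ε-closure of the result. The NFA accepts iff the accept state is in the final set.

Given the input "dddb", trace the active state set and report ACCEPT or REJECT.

S₀ = ε-closure({0}) = {0,1,2}
'd' @ 1: {3,4}
'd' @ 2: {1,2,5}  (accept∈set)
'd' @ 3: {3,4}
'b' @ 4: {1,2,5}  (accept∈set)
after full input: {1,2,5}  (accept=1 in)

Answer: ACCEPT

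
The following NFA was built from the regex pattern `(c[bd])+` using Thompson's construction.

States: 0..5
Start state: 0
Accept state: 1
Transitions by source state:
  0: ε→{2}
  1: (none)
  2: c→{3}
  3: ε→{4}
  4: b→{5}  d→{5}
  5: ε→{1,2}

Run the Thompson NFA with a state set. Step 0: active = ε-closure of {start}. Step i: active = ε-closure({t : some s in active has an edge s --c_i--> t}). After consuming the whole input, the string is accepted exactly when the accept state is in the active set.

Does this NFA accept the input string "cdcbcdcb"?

start: ε-closure({0}) = {0,2}
'c' @ 1: {3,4}
'd' @ 2: {1,2,5}  [accepting]
'c' @ 3: {3,4}
'b' @ 4: {1,2,5}  [accepting]
'c' @ 5: {3,4}
'd' @ 6: {1,2,5}  [accepting]
'c' @ 7: {3,4}
'b' @ 8: {1,2,5}  [accepting]
end set {1,2,5} — state 1 in

Answer: ACCEPT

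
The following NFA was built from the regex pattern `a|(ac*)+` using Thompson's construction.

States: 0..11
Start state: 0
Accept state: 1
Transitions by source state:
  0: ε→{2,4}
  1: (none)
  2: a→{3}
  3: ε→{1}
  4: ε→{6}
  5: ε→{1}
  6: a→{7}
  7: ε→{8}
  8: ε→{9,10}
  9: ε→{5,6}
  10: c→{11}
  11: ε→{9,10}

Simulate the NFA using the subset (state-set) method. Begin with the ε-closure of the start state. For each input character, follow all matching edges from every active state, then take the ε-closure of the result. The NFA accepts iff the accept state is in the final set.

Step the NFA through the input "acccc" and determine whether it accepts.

Answer: ACCEPT

Derivation:
start: ε-closure({0}) = {0,2,4,6}
'a' @ 1: {1,3,5,6,7,8,9,10}  [accepting]
'c' @ 2: {1,5,6,9,10,11}  [accepting]
'c' @ 3: {1,5,6,9,10,11}  [accepting]
'c' @ 4: {1,5,6,9,10,11}  [accepting]
'c' @ 5: {1,5,6,9,10,11}  [accepting]
after full input: {1,5,6,9,10,11}  (accept=1 in)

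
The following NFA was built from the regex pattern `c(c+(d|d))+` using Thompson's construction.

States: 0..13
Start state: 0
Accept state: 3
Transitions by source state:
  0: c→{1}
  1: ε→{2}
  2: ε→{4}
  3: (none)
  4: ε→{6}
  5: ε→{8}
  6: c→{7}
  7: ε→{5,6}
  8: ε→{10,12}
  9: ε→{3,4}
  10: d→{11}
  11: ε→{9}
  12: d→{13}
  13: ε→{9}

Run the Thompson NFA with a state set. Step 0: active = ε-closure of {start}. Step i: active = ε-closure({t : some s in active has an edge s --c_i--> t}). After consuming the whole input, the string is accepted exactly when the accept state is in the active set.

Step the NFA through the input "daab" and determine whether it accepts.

Answer: REJECT

Derivation:
S₀ = ε-closure({0}) = {0}
'd' @ 1: {}  — dead — no transitions
rest 'aab' ignored (set empty)
after full input: {}  (accept=3 not in)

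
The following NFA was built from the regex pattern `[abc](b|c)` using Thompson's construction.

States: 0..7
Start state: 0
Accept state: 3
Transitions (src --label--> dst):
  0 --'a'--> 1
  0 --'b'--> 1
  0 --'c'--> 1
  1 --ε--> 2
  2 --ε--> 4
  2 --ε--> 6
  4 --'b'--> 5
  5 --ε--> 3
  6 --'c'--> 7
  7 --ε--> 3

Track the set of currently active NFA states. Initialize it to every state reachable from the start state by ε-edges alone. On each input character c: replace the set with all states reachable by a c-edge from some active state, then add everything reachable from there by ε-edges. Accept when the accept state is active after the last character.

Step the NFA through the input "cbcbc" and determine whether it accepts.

Answer: REJECT

Derivation:
S₀ = ε-closure({0}) = {0}
'c' @ 1: {1,2,4,6}
'b' @ 2: {3,5}  [accepting]
'c' @ 3: {}  — no active states
rest 'bc' ignored (set empty)
end set {} — state 3 not in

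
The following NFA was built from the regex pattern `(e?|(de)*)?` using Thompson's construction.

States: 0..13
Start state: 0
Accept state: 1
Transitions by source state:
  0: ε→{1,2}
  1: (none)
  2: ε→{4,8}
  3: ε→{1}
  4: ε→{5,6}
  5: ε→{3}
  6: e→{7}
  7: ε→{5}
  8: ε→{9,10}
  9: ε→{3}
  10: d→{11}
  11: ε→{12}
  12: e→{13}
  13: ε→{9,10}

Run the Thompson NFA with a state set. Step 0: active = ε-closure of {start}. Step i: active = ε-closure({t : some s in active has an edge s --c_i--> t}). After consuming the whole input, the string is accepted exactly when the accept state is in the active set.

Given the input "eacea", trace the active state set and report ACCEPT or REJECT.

Answer: REJECT

Steps:
start: ε-closure({0}) = {0,1,2,3,4,5,6,8,9,10}
'e' @ 1: {1,3,5,7}  (accept∈set)
'a' @ 2: {}  — state set empty
rest 'cea' ignored (set empty)
final: {}; accept 1 not in set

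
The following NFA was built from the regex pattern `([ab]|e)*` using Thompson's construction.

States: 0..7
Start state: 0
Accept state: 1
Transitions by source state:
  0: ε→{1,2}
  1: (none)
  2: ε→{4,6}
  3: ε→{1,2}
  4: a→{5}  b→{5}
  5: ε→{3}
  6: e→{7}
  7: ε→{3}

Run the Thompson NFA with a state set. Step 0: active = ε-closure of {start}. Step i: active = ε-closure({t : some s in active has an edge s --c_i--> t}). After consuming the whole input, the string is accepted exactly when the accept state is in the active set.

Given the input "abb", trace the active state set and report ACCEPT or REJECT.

start: ε-closure({0}) = {0,1,2,4,6}
'a' @ 1: {1,2,3,4,5,6}  ✓accept
'b' @ 2: {1,2,3,4,5,6}  ✓accept
'b' @ 3: {1,2,3,4,5,6}  ✓accept
end set {1,2,3,4,5,6} — state 1 in

Answer: ACCEPT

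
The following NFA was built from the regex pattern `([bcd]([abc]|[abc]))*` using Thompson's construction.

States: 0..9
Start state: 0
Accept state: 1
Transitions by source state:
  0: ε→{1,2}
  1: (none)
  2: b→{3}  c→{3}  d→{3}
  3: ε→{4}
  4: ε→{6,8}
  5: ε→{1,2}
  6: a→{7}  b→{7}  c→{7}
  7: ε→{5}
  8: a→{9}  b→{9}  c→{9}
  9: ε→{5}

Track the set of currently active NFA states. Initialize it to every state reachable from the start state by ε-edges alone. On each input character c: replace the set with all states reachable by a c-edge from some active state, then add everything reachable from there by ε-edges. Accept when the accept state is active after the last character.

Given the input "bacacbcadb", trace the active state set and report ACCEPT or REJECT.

Answer: ACCEPT

Steps:
S₀ = ε-closure({0}) = {0,1,2}
'b' @ 1: {3,4,6,8}
'a' @ 2: {1,2,5,7,9}  [accepting]
'c' @ 3: {3,4,6,8}
'a' @ 4: {1,2,5,7,9}  [accepting]
'c' @ 5: {3,4,6,8}
'b' @ 6: {1,2,5,7,9}  [accepting]
'c' @ 7: {3,4,6,8}
'a' @ 8: {1,2,5,7,9}  [accepting]
'd' @ 9: {3,4,6,8}
'b' @ 10: {1,2,5,7,9}  [accepting]
after full input: {1,2,5,7,9}  (accept=1 in)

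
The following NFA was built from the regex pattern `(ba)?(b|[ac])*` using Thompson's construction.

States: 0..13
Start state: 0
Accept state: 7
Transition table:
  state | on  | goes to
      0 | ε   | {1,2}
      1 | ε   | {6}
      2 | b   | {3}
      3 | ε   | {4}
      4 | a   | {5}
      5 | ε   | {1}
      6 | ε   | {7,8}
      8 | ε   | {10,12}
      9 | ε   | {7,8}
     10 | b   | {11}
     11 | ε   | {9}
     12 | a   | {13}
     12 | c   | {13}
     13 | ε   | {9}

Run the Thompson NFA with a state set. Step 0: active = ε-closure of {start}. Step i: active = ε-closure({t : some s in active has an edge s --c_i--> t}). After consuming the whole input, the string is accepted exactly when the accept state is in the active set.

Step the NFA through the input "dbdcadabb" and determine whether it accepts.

initial (ε-close {0}): {0,1,2,6,7,8,10,12}
'd' @ 1: {}  — state set empty
rest 'bdcadabb' ignored (set empty)
after full input: {}  (accept=7 not in)

Answer: REJECT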